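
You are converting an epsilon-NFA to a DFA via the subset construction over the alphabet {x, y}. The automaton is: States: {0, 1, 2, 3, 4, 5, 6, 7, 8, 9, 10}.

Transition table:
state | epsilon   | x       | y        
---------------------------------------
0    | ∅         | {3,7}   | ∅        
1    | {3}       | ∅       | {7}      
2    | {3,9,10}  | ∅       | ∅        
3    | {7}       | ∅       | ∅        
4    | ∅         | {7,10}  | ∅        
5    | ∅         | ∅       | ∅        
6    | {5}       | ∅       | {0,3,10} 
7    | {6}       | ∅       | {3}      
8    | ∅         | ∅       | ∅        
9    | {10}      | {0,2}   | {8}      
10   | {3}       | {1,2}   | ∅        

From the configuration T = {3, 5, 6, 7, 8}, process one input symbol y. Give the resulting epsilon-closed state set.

{0, 3, 5, 6, 7, 10}

6 on y → {0, 3, 10}.
7 on y → {3}.
No y-transition from 3, 5, 8.
Union after reading y: {0, 3, 10}.
Now take the epsilon-closure:
From 3 via epsilon: add 7.
From 7 via epsilon: add 6.
From 6 via epsilon: add 5.
No new states can be added; the closed set is {0, 3, 5, 6, 7, 10}.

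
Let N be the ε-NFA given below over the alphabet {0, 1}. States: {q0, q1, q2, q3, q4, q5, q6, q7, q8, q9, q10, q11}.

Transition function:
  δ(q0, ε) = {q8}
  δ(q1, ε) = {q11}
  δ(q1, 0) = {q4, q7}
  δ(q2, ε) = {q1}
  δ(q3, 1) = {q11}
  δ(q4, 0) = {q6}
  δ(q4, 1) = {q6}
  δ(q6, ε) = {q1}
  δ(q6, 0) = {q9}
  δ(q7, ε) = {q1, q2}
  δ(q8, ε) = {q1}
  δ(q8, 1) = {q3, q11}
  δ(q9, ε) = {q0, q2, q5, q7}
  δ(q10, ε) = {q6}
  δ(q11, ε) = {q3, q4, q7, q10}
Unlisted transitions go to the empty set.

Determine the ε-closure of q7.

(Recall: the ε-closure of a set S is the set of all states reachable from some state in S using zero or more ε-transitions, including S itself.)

Start with {q7}.
From q7 via ε: add q1, q2.
From q1 via ε: add q11.
From q11 via ε: add q3, q4, q10.
From q10 via ε: add q6.
No new states can be added; the closed set is {q1, q2, q3, q4, q6, q7, q10, q11}.

{q1, q2, q3, q4, q6, q7, q10, q11}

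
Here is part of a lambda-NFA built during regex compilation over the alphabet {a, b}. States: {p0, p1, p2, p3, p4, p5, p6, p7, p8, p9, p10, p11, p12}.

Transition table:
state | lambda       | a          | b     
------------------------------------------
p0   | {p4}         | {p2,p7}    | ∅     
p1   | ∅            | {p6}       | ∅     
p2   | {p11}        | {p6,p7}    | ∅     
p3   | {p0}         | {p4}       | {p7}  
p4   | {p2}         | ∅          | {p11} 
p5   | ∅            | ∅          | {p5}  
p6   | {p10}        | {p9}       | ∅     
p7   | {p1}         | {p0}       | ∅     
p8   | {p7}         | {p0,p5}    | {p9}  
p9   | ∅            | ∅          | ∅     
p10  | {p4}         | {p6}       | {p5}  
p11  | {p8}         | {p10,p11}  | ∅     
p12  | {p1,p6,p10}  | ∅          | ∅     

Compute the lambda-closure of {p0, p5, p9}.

{p0, p1, p2, p4, p5, p7, p8, p9, p11}

Start with {p0, p5, p9}.
From p0 via lambda: add p4.
From p4 via lambda: add p2.
From p2 via lambda: add p11.
From p11 via lambda: add p8.
From p8 via lambda: add p7.
From p7 via lambda: add p1.
No new states can be added; the closed set is {p0, p1, p2, p4, p5, p7, p8, p9, p11}.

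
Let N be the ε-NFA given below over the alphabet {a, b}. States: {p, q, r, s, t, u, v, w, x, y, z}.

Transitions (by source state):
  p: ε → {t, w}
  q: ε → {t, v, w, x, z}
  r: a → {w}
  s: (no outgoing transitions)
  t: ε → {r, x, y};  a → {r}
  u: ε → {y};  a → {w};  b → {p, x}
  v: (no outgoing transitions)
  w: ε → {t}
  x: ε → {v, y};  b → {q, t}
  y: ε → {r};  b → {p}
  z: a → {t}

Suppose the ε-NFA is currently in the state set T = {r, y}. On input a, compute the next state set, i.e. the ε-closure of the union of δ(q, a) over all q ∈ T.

r on a → {w}.
No a-transition from y.
Union after reading a: {w}.
Now take the ε-closure:
From w via ε: add t.
From t via ε: add r, x, y.
From x via ε: add v.
No new states can be added; the closed set is {r, t, v, w, x, y}.

{r, t, v, w, x, y}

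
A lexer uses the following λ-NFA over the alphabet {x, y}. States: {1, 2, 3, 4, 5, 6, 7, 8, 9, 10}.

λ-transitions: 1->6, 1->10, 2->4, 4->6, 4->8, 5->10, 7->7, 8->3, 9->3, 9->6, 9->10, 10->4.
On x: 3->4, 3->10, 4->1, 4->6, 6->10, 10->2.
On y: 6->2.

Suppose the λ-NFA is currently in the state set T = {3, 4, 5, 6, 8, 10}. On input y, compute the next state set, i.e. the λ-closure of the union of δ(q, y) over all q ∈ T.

{2, 3, 4, 6, 8}

6 on y → {2}.
No y-transition from 3, 4, 5, 8, 10.
Union after reading y: {2}.
Now take the λ-closure:
From 2 via λ: add 4.
From 4 via λ: add 6, 8.
From 8 via λ: add 3.
No new states can be added; the closed set is {2, 3, 4, 6, 8}.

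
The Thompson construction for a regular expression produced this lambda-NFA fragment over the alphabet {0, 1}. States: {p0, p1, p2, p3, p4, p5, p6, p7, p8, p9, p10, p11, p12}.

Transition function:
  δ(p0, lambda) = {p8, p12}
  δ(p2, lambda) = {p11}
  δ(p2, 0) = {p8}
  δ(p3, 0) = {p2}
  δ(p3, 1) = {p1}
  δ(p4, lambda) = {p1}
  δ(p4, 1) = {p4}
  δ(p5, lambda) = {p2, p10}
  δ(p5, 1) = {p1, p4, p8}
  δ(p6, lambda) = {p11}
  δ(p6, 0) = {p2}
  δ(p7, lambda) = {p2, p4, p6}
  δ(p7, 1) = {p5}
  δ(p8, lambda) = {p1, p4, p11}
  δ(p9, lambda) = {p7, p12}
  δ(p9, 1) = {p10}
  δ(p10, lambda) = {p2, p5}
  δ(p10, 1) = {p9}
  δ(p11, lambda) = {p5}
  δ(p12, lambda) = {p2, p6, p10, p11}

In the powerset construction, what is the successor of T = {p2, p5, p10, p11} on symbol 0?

{p1, p2, p4, p5, p8, p10, p11}

p2 on 0 → {p8}.
No 0-transition from p5, p10, p11.
Union after reading 0: {p8}.
Now take the lambda-closure:
From p8 via lambda: add p1, p4, p11.
From p11 via lambda: add p5.
From p5 via lambda: add p2, p10.
No new states can be added; the closed set is {p1, p2, p4, p5, p8, p10, p11}.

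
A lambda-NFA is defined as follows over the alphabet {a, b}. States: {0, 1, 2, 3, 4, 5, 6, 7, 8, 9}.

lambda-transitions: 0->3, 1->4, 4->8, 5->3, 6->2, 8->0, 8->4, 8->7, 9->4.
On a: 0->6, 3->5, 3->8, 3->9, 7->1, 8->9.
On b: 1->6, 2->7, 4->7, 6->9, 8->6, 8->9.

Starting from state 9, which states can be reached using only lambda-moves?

{0, 3, 4, 7, 8, 9}

Start with {9}.
From 9 via lambda: add 4.
From 4 via lambda: add 8.
From 8 via lambda: add 0, 7.
From 0 via lambda: add 3.
No new states can be added; the closed set is {0, 3, 4, 7, 8, 9}.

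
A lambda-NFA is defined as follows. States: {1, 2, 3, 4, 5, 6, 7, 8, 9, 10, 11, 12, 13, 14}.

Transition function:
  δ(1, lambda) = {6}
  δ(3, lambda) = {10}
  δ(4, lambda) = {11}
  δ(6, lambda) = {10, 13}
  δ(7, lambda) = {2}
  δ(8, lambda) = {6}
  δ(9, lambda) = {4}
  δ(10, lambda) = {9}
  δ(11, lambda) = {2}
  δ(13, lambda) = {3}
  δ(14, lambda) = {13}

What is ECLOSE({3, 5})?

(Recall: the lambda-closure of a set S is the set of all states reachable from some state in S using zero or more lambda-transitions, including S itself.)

{2, 3, 4, 5, 9, 10, 11}

Start with {3, 5}.
From 3 via lambda: add 10.
From 10 via lambda: add 9.
From 9 via lambda: add 4.
From 4 via lambda: add 11.
From 11 via lambda: add 2.
No new states can be added; the closed set is {2, 3, 4, 5, 9, 10, 11}.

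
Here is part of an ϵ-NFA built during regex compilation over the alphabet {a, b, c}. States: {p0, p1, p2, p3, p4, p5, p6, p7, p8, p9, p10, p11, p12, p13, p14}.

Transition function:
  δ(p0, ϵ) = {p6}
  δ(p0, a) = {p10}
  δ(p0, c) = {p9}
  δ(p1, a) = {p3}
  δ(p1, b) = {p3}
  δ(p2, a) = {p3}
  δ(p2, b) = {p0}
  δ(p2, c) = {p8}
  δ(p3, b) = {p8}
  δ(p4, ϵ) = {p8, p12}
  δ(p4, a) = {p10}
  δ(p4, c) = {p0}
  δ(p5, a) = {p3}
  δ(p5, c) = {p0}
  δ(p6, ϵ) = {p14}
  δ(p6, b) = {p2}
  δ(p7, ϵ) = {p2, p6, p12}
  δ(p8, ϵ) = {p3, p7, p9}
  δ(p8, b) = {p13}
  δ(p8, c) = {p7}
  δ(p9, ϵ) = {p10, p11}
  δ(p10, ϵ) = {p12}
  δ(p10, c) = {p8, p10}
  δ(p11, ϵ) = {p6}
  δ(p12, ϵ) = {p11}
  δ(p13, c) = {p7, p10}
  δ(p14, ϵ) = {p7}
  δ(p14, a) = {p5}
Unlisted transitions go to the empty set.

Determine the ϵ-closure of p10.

{p2, p6, p7, p10, p11, p12, p14}

Start with {p10}.
From p10 via ϵ: add p12.
From p12 via ϵ: add p11.
From p11 via ϵ: add p6.
From p6 via ϵ: add p14.
From p14 via ϵ: add p7.
From p7 via ϵ: add p2.
No new states can be added; the closed set is {p2, p6, p7, p10, p11, p12, p14}.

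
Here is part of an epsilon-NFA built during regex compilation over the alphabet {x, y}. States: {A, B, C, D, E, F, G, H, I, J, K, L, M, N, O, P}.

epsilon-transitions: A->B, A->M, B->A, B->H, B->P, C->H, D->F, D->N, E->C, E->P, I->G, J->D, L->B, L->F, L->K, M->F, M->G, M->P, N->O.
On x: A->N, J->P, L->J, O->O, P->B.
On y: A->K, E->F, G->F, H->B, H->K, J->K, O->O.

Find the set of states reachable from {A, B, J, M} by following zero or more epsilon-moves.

{A, B, D, F, G, H, J, M, N, O, P}

Start with {A, B, J, M}.
From B via epsilon: add H, P.
From J via epsilon: add D.
From M via epsilon: add F, G.
From D via epsilon: add N.
From N via epsilon: add O.
No new states can be added; the closed set is {A, B, D, F, G, H, J, M, N, O, P}.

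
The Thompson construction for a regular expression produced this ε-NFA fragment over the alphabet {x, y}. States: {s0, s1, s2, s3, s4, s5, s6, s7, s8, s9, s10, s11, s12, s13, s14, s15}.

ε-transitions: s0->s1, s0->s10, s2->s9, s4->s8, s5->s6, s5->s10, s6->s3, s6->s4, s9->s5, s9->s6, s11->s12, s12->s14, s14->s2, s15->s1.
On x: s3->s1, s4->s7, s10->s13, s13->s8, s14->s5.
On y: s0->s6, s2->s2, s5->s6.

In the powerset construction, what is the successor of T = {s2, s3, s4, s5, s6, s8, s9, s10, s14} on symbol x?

{s1, s3, s4, s5, s6, s7, s8, s10, s13}

s3 on x → {s1}.
s4 on x → {s7}.
s10 on x → {s13}.
s14 on x → {s5}.
No x-transition from s2, s5, s6, s8, s9.
Union after reading x: {s1, s5, s7, s13}.
Now take the ε-closure:
From s5 via ε: add s6, s10.
From s6 via ε: add s3, s4.
From s4 via ε: add s8.
No new states can be added; the closed set is {s1, s3, s4, s5, s6, s7, s8, s10, s13}.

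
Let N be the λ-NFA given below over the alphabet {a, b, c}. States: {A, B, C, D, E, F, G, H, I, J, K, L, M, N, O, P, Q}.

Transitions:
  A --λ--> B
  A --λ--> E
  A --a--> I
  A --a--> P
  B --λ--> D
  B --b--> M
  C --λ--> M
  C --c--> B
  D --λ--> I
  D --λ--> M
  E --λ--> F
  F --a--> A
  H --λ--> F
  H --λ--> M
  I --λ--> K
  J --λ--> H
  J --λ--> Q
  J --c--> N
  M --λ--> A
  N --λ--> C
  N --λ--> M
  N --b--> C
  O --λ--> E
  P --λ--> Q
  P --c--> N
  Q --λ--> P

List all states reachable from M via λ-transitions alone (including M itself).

{A, B, D, E, F, I, K, M}

Start with {M}.
From M via λ: add A.
From A via λ: add B, E.
From B via λ: add D.
From E via λ: add F.
From D via λ: add I.
From I via λ: add K.
No new states can be added; the closed set is {A, B, D, E, F, I, K, M}.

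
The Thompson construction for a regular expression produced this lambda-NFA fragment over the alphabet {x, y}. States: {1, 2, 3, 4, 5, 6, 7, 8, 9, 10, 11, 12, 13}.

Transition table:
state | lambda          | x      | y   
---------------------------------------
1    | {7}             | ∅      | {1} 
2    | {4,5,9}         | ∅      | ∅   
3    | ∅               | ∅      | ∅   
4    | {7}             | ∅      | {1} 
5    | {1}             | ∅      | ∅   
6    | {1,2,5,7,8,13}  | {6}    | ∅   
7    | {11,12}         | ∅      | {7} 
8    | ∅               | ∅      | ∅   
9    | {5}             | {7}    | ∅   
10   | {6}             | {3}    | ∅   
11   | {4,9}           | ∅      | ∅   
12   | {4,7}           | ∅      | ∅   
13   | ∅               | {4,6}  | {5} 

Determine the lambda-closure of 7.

{1, 4, 5, 7, 9, 11, 12}

Start with {7}.
From 7 via lambda: add 11, 12.
From 11 via lambda: add 4, 9.
From 9 via lambda: add 5.
From 5 via lambda: add 1.
No new states can be added; the closed set is {1, 4, 5, 7, 9, 11, 12}.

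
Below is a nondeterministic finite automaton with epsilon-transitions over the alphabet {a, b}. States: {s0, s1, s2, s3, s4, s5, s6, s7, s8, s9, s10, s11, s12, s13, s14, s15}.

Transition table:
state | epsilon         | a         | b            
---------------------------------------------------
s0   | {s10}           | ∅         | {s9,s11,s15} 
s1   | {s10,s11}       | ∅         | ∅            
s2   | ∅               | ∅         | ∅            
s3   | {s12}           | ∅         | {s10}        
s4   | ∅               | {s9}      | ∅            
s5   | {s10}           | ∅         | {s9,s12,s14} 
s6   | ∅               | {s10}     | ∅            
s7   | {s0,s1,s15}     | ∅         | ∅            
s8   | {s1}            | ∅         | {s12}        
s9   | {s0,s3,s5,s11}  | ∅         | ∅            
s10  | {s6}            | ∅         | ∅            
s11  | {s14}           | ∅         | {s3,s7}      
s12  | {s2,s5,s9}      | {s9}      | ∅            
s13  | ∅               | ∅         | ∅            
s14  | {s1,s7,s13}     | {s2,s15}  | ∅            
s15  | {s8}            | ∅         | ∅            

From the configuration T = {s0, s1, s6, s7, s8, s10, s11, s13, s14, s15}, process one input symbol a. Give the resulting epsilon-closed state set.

s6 on a → {s10}.
s14 on a → {s2, s15}.
No a-transition from s0, s1, s7, s8, s10, s11, s13, s15.
Union after reading a: {s2, s10, s15}.
Now take the epsilon-closure:
From s10 via epsilon: add s6.
From s15 via epsilon: add s8.
From s8 via epsilon: add s1.
From s1 via epsilon: add s11.
From s11 via epsilon: add s14.
From s14 via epsilon: add s7, s13.
From s7 via epsilon: add s0.
No new states can be added; the closed set is {s0, s1, s2, s6, s7, s8, s10, s11, s13, s14, s15}.

{s0, s1, s2, s6, s7, s8, s10, s11, s13, s14, s15}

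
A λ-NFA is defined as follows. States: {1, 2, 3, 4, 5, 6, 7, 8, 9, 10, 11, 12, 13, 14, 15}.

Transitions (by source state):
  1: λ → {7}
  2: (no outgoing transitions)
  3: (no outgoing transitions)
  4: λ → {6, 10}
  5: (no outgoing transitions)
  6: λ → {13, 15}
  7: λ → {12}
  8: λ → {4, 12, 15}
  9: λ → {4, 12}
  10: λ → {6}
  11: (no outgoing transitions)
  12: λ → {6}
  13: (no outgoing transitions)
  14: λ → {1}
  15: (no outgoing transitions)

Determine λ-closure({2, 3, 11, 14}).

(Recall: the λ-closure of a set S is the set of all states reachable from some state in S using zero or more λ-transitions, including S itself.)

Start with {2, 3, 11, 14}.
From 14 via λ: add 1.
From 1 via λ: add 7.
From 7 via λ: add 12.
From 12 via λ: add 6.
From 6 via λ: add 13, 15.
No new states can be added; the closed set is {1, 2, 3, 6, 7, 11, 12, 13, 14, 15}.

{1, 2, 3, 6, 7, 11, 12, 13, 14, 15}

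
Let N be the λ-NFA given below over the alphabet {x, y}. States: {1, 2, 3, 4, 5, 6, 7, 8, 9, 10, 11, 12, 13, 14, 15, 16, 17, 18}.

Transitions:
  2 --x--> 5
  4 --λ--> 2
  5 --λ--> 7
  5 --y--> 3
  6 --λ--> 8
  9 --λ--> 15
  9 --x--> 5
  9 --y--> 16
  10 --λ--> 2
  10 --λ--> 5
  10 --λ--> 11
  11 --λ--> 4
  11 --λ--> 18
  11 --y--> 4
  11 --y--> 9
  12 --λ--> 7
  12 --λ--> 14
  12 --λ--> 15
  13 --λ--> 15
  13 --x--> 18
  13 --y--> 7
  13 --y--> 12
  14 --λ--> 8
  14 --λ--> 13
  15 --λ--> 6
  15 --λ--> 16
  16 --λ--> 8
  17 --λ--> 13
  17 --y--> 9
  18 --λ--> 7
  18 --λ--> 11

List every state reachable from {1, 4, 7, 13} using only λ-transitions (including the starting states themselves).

Start with {1, 4, 7, 13}.
From 4 via λ: add 2.
From 13 via λ: add 15.
From 15 via λ: add 6, 16.
From 6 via λ: add 8.
No new states can be added; the closed set is {1, 2, 4, 6, 7, 8, 13, 15, 16}.

{1, 2, 4, 6, 7, 8, 13, 15, 16}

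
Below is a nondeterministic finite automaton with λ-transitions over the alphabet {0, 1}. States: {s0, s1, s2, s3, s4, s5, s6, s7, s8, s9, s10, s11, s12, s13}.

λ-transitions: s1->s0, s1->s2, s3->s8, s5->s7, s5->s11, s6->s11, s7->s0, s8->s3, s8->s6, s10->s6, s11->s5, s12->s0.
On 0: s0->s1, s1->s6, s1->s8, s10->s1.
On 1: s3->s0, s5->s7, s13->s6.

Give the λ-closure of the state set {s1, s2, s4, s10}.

{s0, s1, s2, s4, s5, s6, s7, s10, s11}

Start with {s1, s2, s4, s10}.
From s1 via λ: add s0.
From s10 via λ: add s6.
From s6 via λ: add s11.
From s11 via λ: add s5.
From s5 via λ: add s7.
No new states can be added; the closed set is {s0, s1, s2, s4, s5, s6, s7, s10, s11}.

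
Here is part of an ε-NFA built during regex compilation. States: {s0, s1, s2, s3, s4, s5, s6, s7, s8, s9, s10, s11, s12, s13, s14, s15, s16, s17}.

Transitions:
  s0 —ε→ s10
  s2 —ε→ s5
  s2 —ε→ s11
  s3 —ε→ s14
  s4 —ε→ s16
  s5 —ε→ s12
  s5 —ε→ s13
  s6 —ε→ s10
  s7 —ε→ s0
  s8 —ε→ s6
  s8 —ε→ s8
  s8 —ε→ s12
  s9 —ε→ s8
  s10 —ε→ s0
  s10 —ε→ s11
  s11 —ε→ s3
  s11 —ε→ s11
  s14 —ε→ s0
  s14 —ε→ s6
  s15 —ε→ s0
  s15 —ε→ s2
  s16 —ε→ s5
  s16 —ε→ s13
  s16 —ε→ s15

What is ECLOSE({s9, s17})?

Start with {s9, s17}.
From s9 via ε: add s8.
From s8 via ε: add s6, s12.
From s6 via ε: add s10.
From s10 via ε: add s0, s11.
From s11 via ε: add s3.
From s3 via ε: add s14.
No new states can be added; the closed set is {s0, s3, s6, s8, s9, s10, s11, s12, s14, s17}.

{s0, s3, s6, s8, s9, s10, s11, s12, s14, s17}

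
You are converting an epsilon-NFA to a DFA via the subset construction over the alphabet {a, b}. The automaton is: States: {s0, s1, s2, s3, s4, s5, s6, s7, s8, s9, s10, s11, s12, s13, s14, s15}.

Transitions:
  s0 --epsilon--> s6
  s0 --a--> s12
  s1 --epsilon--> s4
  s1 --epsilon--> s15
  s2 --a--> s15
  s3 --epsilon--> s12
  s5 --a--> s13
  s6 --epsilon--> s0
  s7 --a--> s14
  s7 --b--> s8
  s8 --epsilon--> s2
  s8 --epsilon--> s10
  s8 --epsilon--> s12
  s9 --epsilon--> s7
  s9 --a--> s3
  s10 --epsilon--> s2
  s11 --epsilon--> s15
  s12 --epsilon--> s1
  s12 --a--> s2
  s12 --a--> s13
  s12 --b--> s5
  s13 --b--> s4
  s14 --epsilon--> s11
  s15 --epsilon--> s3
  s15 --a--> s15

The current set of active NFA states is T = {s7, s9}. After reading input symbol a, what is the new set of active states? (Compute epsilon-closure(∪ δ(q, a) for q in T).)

s7 on a → {s14}.
s9 on a → {s3}.
Union after reading a: {s3, s14}.
Now take the epsilon-closure:
From s3 via epsilon: add s12.
From s14 via epsilon: add s11.
From s11 via epsilon: add s15.
From s12 via epsilon: add s1.
From s1 via epsilon: add s4.
No new states can be added; the closed set is {s1, s3, s4, s11, s12, s14, s15}.

{s1, s3, s4, s11, s12, s14, s15}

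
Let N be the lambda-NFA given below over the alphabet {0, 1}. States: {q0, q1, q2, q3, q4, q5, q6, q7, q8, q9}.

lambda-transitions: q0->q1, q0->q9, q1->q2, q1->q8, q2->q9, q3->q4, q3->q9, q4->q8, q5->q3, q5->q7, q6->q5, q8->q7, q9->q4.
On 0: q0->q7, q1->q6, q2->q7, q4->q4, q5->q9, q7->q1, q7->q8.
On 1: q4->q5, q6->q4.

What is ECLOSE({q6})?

Start with {q6}.
From q6 via lambda: add q5.
From q5 via lambda: add q3, q7.
From q3 via lambda: add q4, q9.
From q4 via lambda: add q8.
No new states can be added; the closed set is {q3, q4, q5, q6, q7, q8, q9}.

{q3, q4, q5, q6, q7, q8, q9}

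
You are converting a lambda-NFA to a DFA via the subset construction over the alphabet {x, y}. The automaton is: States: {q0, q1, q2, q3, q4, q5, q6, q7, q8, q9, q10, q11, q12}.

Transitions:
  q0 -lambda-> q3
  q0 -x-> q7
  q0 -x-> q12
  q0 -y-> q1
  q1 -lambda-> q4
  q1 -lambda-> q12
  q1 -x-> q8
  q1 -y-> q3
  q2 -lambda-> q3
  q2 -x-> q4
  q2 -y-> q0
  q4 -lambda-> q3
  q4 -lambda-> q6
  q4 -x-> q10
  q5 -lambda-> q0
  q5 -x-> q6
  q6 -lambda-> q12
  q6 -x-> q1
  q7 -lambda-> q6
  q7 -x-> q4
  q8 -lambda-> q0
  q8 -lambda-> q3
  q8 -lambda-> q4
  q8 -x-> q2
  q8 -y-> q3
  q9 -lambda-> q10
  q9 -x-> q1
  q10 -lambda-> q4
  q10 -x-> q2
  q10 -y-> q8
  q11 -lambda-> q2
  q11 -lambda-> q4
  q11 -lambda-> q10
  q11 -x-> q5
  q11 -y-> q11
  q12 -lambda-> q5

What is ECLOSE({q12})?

{q0, q3, q5, q12}

Start with {q12}.
From q12 via lambda: add q5.
From q5 via lambda: add q0.
From q0 via lambda: add q3.
No new states can be added; the closed set is {q0, q3, q5, q12}.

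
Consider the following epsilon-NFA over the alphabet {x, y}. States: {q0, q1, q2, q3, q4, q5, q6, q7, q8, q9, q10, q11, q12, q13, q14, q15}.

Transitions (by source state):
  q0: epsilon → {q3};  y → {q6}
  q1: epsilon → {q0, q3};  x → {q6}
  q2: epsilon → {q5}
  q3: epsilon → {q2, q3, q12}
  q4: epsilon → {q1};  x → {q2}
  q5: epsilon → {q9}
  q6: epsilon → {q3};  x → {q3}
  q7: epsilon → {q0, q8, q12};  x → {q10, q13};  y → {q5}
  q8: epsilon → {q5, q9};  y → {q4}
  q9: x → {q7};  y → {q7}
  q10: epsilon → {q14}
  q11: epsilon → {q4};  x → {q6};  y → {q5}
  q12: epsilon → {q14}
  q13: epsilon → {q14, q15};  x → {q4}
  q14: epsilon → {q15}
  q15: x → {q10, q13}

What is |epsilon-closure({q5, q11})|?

11

Start with {q5, q11}.
From q5 via epsilon: add q9.
From q11 via epsilon: add q4.
From q4 via epsilon: add q1.
From q1 via epsilon: add q0, q3.
From q3 via epsilon: add q2, q12.
From q12 via epsilon: add q14.
From q14 via epsilon: add q15.
epsilon-closure = {q0, q1, q2, q3, q4, q5, q9, q11, q12, q14, q15}, which has 11 states.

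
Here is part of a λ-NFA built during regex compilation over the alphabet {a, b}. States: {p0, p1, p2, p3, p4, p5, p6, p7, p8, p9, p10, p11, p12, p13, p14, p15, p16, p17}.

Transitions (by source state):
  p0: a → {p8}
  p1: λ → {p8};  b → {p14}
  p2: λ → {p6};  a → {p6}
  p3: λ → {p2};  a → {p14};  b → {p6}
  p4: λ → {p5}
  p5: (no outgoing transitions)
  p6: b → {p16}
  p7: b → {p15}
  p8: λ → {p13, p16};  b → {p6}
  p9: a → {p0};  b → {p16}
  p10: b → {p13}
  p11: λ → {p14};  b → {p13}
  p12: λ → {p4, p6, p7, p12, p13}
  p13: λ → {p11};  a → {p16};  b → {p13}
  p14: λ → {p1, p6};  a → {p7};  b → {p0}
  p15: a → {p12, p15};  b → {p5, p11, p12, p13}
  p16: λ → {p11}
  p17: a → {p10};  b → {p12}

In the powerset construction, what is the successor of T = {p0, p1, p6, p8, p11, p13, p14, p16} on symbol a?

p0 on a → {p8}.
p13 on a → {p16}.
p14 on a → {p7}.
No a-transition from p1, p6, p8, p11, p16.
Union after reading a: {p7, p8, p16}.
Now take the λ-closure:
From p8 via λ: add p13.
From p16 via λ: add p11.
From p11 via λ: add p14.
From p14 via λ: add p1, p6.
No new states can be added; the closed set is {p1, p6, p7, p8, p11, p13, p14, p16}.

{p1, p6, p7, p8, p11, p13, p14, p16}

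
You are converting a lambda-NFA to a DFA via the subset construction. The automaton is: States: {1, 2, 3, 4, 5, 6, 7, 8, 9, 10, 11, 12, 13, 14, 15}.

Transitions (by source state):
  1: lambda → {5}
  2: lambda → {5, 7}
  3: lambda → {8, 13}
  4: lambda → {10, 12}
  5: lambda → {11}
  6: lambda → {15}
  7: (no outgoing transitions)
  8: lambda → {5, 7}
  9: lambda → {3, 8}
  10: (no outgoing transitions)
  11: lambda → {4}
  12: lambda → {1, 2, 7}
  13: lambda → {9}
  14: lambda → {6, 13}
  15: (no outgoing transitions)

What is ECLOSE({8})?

Start with {8}.
From 8 via lambda: add 5, 7.
From 5 via lambda: add 11.
From 11 via lambda: add 4.
From 4 via lambda: add 10, 12.
From 12 via lambda: add 1, 2.
No new states can be added; the closed set is {1, 2, 4, 5, 7, 8, 10, 11, 12}.

{1, 2, 4, 5, 7, 8, 10, 11, 12}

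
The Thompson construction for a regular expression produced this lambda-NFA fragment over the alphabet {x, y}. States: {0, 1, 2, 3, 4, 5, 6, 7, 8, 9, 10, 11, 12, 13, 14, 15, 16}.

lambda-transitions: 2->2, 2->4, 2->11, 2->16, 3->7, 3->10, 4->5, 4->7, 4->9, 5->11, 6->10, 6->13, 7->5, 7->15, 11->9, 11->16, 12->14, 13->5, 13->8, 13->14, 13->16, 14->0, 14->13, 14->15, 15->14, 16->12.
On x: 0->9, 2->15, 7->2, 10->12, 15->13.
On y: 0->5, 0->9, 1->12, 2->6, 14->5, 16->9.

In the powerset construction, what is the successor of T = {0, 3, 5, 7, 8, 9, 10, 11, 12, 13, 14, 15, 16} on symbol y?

{0, 5, 8, 9, 11, 12, 13, 14, 15, 16}

0 on y → {5, 9}.
14 on y → {5}.
16 on y → {9}.
No y-transition from 3, 5, 7, 8, 9, 10, 11, 12, 13, 15.
Union after reading y: {5, 9}.
Now take the lambda-closure:
From 5 via lambda: add 11.
From 11 via lambda: add 16.
From 16 via lambda: add 12.
From 12 via lambda: add 14.
From 14 via lambda: add 0, 13, 15.
From 13 via lambda: add 8.
No new states can be added; the closed set is {0, 5, 8, 9, 11, 12, 13, 14, 15, 16}.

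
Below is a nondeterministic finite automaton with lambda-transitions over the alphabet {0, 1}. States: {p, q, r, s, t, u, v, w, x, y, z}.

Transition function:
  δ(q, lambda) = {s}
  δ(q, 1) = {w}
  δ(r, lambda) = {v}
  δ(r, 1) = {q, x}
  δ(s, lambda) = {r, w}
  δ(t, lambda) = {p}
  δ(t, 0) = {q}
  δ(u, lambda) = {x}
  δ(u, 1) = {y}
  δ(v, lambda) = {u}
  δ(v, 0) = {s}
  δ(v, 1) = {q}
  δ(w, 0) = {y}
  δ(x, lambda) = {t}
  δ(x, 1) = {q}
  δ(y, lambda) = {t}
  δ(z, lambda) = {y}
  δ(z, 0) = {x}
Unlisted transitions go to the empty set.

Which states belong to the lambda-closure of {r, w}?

{p, r, t, u, v, w, x}

Start with {r, w}.
From r via lambda: add v.
From v via lambda: add u.
From u via lambda: add x.
From x via lambda: add t.
From t via lambda: add p.
No new states can be added; the closed set is {p, r, t, u, v, w, x}.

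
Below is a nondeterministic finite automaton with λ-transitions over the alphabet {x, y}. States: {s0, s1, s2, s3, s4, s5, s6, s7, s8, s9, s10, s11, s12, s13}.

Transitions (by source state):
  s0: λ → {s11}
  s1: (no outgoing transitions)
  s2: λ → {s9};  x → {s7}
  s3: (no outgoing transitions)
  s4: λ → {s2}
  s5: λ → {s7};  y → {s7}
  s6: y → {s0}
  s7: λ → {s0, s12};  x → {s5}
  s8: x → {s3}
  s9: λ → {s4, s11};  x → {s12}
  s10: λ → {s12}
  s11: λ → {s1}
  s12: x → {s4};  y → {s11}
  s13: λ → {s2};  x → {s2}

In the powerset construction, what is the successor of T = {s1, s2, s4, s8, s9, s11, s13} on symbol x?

s2 on x → {s7}.
s8 on x → {s3}.
s9 on x → {s12}.
s13 on x → {s2}.
No x-transition from s1, s4, s11.
Union after reading x: {s2, s3, s7, s12}.
Now take the λ-closure:
From s2 via λ: add s9.
From s7 via λ: add s0.
From s0 via λ: add s11.
From s9 via λ: add s4.
From s11 via λ: add s1.
No new states can be added; the closed set is {s0, s1, s2, s3, s4, s7, s9, s11, s12}.

{s0, s1, s2, s3, s4, s7, s9, s11, s12}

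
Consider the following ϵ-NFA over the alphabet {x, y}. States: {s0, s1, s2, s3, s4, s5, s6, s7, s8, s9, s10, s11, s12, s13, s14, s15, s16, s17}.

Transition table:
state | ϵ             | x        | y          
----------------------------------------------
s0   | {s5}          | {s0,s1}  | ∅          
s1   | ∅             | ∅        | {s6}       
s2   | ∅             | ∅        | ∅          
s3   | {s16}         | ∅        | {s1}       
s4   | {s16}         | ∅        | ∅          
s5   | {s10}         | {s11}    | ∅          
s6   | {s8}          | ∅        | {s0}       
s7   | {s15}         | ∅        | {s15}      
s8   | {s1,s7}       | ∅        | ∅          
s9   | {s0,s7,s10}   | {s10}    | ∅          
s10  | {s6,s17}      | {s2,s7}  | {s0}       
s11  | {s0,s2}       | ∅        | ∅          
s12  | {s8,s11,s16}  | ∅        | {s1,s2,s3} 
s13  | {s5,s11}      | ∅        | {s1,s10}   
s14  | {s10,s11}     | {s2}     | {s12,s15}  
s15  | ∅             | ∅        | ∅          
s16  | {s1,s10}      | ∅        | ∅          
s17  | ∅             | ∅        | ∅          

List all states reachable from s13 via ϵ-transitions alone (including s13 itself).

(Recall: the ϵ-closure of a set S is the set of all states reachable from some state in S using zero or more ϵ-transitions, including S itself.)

{s0, s1, s2, s5, s6, s7, s8, s10, s11, s13, s15, s17}

Start with {s13}.
From s13 via ϵ: add s5, s11.
From s5 via ϵ: add s10.
From s11 via ϵ: add s0, s2.
From s10 via ϵ: add s6, s17.
From s6 via ϵ: add s8.
From s8 via ϵ: add s1, s7.
From s7 via ϵ: add s15.
No new states can be added; the closed set is {s0, s1, s2, s5, s6, s7, s8, s10, s11, s13, s15, s17}.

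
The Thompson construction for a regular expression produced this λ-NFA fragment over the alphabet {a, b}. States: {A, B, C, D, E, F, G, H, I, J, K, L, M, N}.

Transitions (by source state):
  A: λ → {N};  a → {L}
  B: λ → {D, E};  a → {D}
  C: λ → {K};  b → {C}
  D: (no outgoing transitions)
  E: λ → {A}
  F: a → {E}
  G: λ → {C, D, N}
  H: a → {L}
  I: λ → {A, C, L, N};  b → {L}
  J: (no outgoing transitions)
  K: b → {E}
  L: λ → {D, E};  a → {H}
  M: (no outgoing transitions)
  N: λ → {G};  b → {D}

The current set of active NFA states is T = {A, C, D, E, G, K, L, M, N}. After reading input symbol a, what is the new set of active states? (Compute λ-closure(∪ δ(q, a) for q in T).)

{A, C, D, E, G, H, K, L, N}

A on a → {L}.
L on a → {H}.
No a-transition from C, D, E, G, K, M, N.
Union after reading a: {H, L}.
Now take the λ-closure:
From L via λ: add D, E.
From E via λ: add A.
From A via λ: add N.
From N via λ: add G.
From G via λ: add C.
From C via λ: add K.
No new states can be added; the closed set is {A, C, D, E, G, H, K, L, N}.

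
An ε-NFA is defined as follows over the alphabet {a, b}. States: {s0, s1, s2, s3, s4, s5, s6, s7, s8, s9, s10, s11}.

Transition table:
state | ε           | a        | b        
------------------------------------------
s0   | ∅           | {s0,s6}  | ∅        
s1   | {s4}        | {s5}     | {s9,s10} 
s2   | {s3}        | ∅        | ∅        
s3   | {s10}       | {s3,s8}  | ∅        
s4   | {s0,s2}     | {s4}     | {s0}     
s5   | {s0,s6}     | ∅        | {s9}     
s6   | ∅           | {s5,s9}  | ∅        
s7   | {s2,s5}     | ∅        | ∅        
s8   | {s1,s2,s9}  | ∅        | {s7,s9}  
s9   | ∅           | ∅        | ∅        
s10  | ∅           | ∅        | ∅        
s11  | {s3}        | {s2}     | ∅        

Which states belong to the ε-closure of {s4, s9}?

{s0, s2, s3, s4, s9, s10}

Start with {s4, s9}.
From s4 via ε: add s0, s2.
From s2 via ε: add s3.
From s3 via ε: add s10.
No new states can be added; the closed set is {s0, s2, s3, s4, s9, s10}.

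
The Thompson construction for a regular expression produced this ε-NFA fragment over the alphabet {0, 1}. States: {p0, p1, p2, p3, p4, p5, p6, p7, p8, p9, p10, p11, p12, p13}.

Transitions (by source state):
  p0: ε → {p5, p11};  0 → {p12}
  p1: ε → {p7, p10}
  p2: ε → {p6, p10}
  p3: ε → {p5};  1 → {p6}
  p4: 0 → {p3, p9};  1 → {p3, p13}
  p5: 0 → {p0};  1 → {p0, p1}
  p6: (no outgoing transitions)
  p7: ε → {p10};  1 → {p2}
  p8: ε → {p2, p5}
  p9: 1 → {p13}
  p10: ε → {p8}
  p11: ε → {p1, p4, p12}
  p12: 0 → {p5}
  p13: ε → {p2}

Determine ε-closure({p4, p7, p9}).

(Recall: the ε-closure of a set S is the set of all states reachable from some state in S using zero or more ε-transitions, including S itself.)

Start with {p4, p7, p9}.
From p7 via ε: add p10.
From p10 via ε: add p8.
From p8 via ε: add p2, p5.
From p2 via ε: add p6.
No new states can be added; the closed set is {p2, p4, p5, p6, p7, p8, p9, p10}.

{p2, p4, p5, p6, p7, p8, p9, p10}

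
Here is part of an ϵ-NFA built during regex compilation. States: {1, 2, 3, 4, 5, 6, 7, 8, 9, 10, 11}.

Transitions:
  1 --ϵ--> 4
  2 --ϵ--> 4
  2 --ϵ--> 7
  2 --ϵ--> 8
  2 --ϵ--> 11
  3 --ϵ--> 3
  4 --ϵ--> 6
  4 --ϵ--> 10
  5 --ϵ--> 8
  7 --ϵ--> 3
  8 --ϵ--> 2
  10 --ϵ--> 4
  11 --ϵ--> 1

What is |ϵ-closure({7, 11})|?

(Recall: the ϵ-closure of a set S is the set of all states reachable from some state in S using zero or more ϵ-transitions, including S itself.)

7

Start with {7, 11}.
From 7 via ϵ: add 3.
From 11 via ϵ: add 1.
From 1 via ϵ: add 4.
From 4 via ϵ: add 6, 10.
ϵ-closure = {1, 3, 4, 6, 7, 10, 11}, which has 7 states.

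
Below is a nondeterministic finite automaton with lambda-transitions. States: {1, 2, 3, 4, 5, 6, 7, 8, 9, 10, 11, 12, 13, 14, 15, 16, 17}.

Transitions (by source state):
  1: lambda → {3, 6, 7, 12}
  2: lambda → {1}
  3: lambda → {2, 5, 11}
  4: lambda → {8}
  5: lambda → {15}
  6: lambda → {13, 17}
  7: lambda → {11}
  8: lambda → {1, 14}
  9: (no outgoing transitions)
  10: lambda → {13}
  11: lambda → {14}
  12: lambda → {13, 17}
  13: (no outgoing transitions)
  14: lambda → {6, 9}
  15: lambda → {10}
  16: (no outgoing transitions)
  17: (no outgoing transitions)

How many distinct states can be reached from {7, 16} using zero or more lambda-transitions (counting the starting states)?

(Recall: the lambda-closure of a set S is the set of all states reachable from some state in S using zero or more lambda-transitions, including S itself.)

Start with {7, 16}.
From 7 via lambda: add 11.
From 11 via lambda: add 14.
From 14 via lambda: add 6, 9.
From 6 via lambda: add 13, 17.
lambda-closure = {6, 7, 9, 11, 13, 14, 16, 17}, which has 8 states.

8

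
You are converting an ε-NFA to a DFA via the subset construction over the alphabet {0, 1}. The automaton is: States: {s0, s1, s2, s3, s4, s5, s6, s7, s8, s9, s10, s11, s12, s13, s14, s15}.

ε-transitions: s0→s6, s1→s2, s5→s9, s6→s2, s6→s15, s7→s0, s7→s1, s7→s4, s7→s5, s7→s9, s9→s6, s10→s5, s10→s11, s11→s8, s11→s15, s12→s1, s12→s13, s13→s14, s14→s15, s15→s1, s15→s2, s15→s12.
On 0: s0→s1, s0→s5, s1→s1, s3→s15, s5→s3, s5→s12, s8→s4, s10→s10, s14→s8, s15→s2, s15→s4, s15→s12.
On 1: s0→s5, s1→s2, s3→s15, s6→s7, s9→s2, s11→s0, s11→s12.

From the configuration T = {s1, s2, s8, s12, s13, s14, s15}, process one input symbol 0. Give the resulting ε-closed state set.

s1 on 0 → {s1}.
s8 on 0 → {s4}.
s14 on 0 → {s8}.
s15 on 0 → {s2, s4, s12}.
No 0-transition from s2, s12, s13.
Union after reading 0: {s1, s2, s4, s8, s12}.
Now take the ε-closure:
From s12 via ε: add s13.
From s13 via ε: add s14.
From s14 via ε: add s15.
No new states can be added; the closed set is {s1, s2, s4, s8, s12, s13, s14, s15}.

{s1, s2, s4, s8, s12, s13, s14, s15}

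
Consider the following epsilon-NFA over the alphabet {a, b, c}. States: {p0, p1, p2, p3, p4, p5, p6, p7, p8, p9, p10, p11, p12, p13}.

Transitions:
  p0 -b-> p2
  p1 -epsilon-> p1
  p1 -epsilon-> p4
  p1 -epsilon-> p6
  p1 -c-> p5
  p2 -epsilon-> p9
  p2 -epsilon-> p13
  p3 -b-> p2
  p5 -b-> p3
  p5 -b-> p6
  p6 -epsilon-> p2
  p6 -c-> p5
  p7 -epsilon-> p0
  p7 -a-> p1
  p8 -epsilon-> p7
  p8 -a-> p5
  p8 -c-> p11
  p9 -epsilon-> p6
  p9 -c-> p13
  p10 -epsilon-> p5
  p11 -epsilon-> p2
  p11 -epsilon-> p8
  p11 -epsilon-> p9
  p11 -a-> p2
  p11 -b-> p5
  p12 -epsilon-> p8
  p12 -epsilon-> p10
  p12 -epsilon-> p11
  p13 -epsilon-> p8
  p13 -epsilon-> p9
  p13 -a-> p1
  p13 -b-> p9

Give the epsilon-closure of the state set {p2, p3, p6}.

{p0, p2, p3, p6, p7, p8, p9, p13}

Start with {p2, p3, p6}.
From p2 via epsilon: add p9, p13.
From p13 via epsilon: add p8.
From p8 via epsilon: add p7.
From p7 via epsilon: add p0.
No new states can be added; the closed set is {p0, p2, p3, p6, p7, p8, p9, p13}.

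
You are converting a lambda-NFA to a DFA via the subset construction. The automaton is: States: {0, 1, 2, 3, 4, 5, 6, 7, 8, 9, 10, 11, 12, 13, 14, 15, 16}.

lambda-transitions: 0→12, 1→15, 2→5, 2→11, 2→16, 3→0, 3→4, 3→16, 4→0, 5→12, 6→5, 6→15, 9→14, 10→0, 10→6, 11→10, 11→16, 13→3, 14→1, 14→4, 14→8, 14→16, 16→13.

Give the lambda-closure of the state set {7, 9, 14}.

{0, 1, 3, 4, 7, 8, 9, 12, 13, 14, 15, 16}

Start with {7, 9, 14}.
From 14 via lambda: add 1, 4, 8, 16.
From 1 via lambda: add 15.
From 4 via lambda: add 0.
From 16 via lambda: add 13.
From 0 via lambda: add 12.
From 13 via lambda: add 3.
No new states can be added; the closed set is {0, 1, 3, 4, 7, 8, 9, 12, 13, 14, 15, 16}.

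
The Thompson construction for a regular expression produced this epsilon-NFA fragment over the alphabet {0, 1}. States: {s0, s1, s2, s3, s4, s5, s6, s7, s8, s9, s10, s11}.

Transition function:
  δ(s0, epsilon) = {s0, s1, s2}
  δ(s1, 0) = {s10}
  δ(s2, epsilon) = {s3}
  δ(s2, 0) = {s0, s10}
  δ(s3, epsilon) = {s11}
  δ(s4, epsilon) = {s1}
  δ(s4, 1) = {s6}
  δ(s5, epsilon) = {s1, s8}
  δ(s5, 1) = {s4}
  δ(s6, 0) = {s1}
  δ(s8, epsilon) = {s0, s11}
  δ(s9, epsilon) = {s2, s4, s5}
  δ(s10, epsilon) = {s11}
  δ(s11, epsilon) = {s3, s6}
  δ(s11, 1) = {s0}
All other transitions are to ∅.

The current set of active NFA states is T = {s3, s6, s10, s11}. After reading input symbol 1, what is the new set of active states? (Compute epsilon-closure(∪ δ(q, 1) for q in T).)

s11 on 1 → {s0}.
No 1-transition from s3, s6, s10.
Union after reading 1: {s0}.
Now take the epsilon-closure:
From s0 via epsilon: add s1, s2.
From s2 via epsilon: add s3.
From s3 via epsilon: add s11.
From s11 via epsilon: add s6.
No new states can be added; the closed set is {s0, s1, s2, s3, s6, s11}.

{s0, s1, s2, s3, s6, s11}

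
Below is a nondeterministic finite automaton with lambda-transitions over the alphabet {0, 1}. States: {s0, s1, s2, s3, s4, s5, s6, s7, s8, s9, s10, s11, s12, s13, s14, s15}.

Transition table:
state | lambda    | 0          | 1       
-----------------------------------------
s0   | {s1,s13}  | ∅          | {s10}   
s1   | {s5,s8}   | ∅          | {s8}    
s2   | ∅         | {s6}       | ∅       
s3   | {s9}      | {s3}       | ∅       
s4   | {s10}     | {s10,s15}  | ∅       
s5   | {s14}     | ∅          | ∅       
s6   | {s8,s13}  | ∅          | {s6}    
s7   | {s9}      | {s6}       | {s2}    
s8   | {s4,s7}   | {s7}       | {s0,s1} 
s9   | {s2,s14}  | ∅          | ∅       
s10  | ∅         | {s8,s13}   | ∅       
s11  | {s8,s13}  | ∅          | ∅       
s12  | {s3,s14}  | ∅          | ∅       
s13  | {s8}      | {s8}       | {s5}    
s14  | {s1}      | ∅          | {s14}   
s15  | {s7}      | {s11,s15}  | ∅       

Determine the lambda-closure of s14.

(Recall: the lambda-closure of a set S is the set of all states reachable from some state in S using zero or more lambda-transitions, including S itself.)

{s1, s2, s4, s5, s7, s8, s9, s10, s14}

Start with {s14}.
From s14 via lambda: add s1.
From s1 via lambda: add s5, s8.
From s8 via lambda: add s4, s7.
From s4 via lambda: add s10.
From s7 via lambda: add s9.
From s9 via lambda: add s2.
No new states can be added; the closed set is {s1, s2, s4, s5, s7, s8, s9, s10, s14}.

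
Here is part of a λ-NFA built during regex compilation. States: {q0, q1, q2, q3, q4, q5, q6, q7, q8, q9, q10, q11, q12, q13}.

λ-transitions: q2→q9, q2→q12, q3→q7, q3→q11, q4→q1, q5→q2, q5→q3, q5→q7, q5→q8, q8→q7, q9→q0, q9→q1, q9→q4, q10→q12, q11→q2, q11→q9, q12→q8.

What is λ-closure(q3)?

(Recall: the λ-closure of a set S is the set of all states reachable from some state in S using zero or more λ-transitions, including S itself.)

{q0, q1, q2, q3, q4, q7, q8, q9, q11, q12}

Start with {q3}.
From q3 via λ: add q7, q11.
From q11 via λ: add q2, q9.
From q2 via λ: add q12.
From q9 via λ: add q0, q1, q4.
From q12 via λ: add q8.
No new states can be added; the closed set is {q0, q1, q2, q3, q4, q7, q8, q9, q11, q12}.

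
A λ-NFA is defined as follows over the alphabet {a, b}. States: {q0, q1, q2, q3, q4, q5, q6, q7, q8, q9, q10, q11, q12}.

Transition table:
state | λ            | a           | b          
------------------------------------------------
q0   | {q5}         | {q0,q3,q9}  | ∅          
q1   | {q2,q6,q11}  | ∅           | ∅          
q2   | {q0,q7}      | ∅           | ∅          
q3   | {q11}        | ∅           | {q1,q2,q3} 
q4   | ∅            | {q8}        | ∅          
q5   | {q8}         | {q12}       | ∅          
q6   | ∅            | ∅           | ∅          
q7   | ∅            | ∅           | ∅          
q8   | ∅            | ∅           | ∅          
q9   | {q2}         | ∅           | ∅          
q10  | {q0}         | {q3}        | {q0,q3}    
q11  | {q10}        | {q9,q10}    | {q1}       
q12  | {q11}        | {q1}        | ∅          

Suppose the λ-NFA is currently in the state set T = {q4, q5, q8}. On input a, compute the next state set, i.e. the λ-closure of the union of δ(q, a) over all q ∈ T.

q4 on a → {q8}.
q5 on a → {q12}.
No a-transition from q8.
Union after reading a: {q8, q12}.
Now take the λ-closure:
From q12 via λ: add q11.
From q11 via λ: add q10.
From q10 via λ: add q0.
From q0 via λ: add q5.
No new states can be added; the closed set is {q0, q5, q8, q10, q11, q12}.

{q0, q5, q8, q10, q11, q12}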